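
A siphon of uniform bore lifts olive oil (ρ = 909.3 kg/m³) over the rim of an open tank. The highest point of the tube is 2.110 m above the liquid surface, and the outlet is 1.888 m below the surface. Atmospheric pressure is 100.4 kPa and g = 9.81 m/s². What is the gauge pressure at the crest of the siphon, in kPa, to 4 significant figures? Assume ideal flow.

Bernoulli surface→outlet gives ½v² = g·h_out, so v = √(2·9.81·1.888) = 6.086 m/s.
Continuity keeps v the same throughout the tube; from surface to crest, P_atm + 0 = P_top + ½ρv² + ρg·h_top.
P_top = 100400 − ½·909.3·6.086² − 909.3·9.81·2.110 = 64740 Pa. So P_gauge = P_top − P_atm = -35660 Pa.

-35.66 kPa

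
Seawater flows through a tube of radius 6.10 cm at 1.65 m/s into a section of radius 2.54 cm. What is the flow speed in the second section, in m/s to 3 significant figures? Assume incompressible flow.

By continuity, v₂ = v₁·A₁/A₂ = 1.65·(117/20.3) = 9.52 m/s.

v₂ ≈ 9.52 m/s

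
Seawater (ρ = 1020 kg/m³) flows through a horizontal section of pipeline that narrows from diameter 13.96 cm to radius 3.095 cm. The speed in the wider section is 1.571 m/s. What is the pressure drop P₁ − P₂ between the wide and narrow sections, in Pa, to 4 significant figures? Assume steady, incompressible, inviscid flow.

The volume flow rate is constant, so v₂ = (A₁/A₂)v₁ = (153.1/30.09)·1.571 = 7.990 m/s.
Along the horizontal streamline, P + ½ρv² is constant.
P₁ − P₂ = ½·1020·(7.990² − 1.571²) = ½·1020·61.38 = 31300 Pa.

31300 Pa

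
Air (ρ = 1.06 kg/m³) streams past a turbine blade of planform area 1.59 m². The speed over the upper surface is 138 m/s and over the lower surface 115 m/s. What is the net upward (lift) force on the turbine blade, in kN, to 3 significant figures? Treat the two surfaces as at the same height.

From P + ½ρv² = const at equal height, P_low − P_up = ½ρ(v_up² − v_low²).
ΔP = ½·1.06·(138² − 115²) = 3080 Pa.
Lift = ΔP · A = 3080 × 1.59 = 4900 N.

F ≈ 4.90 kN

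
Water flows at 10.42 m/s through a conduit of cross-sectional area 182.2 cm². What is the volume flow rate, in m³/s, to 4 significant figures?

Q = A·v = 0.01822 m² × 10.42 m/s = 0.1899 m³/s.

Q = 0.1899 m³/s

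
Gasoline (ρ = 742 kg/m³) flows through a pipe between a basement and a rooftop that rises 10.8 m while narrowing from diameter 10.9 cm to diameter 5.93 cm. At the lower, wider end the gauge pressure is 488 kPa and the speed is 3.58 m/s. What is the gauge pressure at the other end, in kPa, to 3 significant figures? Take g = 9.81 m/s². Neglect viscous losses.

360 kPa

By continuity, v₂ = v₁·A₁/A₂ = 3.58·(93.3/27.6) = 12.1 m/s.
Applying Bernoulli between the two ends and solving for P₂: P₂ = P₁ + ½ρ(v₁² − v₂²) − ρgΔh.
P₂ = 488000 + ½·742·(3.58² − 12.1²) − 742·9.81·(+10.8) = 488000 + (-49500) − (78600) = 360000 Pa.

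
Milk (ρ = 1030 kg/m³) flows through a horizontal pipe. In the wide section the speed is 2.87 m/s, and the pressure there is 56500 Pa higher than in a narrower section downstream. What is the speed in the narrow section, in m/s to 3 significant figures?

v₂ ≈ 10.9 m/s

With h₁ = h₂, rearranging Bernoulli gives v₂ = √(v₁² + 2ΔP/ρ).
v₂ = √(2.87² + 2·56500/1030) = √(8.24 + 110) = 10.9 m/s.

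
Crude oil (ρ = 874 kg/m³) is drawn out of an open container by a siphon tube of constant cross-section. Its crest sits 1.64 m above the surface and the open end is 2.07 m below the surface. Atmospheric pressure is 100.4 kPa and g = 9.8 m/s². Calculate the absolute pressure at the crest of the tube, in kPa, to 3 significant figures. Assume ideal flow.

The outlet speed comes from Torricelli: v = √(2g·2.07) = 6.37 m/s.
Continuity keeps v the same throughout the tube; from surface to crest, P_atm + 0 = P_top + ½ρv² + ρg·h_top.
P_top = 100400 − ½·874·6.37² − 874·9.8·1.64 = 68600 Pa.

P_top = 68.6 kPa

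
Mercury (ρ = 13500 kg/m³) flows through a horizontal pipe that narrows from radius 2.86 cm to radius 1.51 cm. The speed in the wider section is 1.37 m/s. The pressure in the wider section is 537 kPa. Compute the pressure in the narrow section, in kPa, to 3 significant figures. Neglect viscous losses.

By continuity, v₂ = v₁·A₁/A₂ = 1.37·(25.7/7.16) = 4.91 m/s.
The pipe is horizontal, so Bernoulli reduces to P₁ + ½ρv₁² = P₂ + ½ρv₂².
P₂ = P₁ − ½ρ(v₂² − v₁²) = 537000 − ½·13500·(4.91² − 1.37²) = 537000 − 150000 = 387000 Pa.

P₂ ≈ 387 kPa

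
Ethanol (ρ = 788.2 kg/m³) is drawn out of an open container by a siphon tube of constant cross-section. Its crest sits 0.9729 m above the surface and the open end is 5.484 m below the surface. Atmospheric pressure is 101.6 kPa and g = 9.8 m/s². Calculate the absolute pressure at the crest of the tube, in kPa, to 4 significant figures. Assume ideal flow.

P_top = 51.72 kPa

The outlet speed comes from Torricelli: v = √(2g·5.484) = 10.37 m/s.
Continuity keeps v the same throughout the tube; from surface to crest, P_atm + 0 = P_top + ½ρv² + ρg·h_top.
P_top = 101600 − ½·788.2·10.37² − 788.2·9.8·0.9729 = 51720 Pa.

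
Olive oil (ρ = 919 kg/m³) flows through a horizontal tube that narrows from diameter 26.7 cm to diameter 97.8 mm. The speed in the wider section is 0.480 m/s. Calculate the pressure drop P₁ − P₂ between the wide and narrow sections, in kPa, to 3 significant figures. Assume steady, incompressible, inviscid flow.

ΔP = 5.78 kPa

Continuity gives A₁v₁ = A₂v₂, so v₂ = (560 cm²)/(75.1 cm²) × 0.480 m/s = 3.58 m/s.
The pipe is horizontal, so Bernoulli reduces to P₁ + ½ρv₁² = P₂ + ½ρv₂².
P₁ − P₂ = ½·919·(3.58² − 0.480²) = ½·919·12.6 = 5780 Pa.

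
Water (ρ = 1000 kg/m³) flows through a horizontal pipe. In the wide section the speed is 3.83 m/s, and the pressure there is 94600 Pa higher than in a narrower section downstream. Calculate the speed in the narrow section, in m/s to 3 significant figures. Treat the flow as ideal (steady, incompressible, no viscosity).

Along the level pipe P + ½ρv² is conserved, hence v₂² = v₁² + 2(P₁ − P₂)/ρ.
v₂ = √(3.83² + 2·94600/1000) = √(14.7 + 189) = 14.3 m/s.

v₂ ≈ 14.3 m/s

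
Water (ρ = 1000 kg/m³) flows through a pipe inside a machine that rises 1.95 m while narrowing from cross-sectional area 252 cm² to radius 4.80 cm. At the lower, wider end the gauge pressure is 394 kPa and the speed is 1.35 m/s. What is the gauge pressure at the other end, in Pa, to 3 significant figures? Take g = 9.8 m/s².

365000 Pa

Continuity gives A₁v₁ = A₂v₂, so v₂ = (252 cm²)/(72.4 cm²) × 1.35 m/s = 4.70 m/s.
Energy conservation along the streamline gives P₂ = P₁ − ½ρ(v₂² − v₁²) − ρg(h₂ − h₁).
P₂ = 394000 + ½·1000·(1.35² − 4.70²) − 1000·9.8·(+1.95) = 394000 + (-10100) − (19100) = 365000 Pa.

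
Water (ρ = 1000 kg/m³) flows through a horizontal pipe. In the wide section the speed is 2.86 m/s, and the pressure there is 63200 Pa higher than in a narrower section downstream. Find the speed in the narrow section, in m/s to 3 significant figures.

v₂ ≈ 11.6 m/s

With h₁ = h₂, rearranging Bernoulli gives v₂ = √(v₁² + 2ΔP/ρ).
v₂ = √(2.86² + 2·63200/1000) = √(8.18 + 126) = 11.6 m/s.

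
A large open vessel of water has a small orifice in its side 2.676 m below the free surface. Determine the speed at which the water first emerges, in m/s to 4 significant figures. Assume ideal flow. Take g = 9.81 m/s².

The surface is effectively still and both ends are open, so ½v² = gh and v = √(2·9.81·2.676) = 7.246 m/s.

v = 7.246 m/s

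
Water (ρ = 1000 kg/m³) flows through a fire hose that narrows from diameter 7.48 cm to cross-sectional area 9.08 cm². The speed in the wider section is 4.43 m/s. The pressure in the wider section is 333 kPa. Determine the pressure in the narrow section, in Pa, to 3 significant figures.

Mass conservation (A₁v₁ = A₂v₂) gives v₂ = 4.43 × 43.9/9.08 = 21.4 m/s.
With no height change, Bernoulli's equation is P₁ + ½ρv₁² = P₂ + ½ρv₂².
P₂ = P₁ − ½ρ(v₂² − v₁²) = 333000 − ½·1000·(21.4² − 4.43²) = 333000 − 220000 = 113000 Pa.

P₂ ≈ 113000 Pa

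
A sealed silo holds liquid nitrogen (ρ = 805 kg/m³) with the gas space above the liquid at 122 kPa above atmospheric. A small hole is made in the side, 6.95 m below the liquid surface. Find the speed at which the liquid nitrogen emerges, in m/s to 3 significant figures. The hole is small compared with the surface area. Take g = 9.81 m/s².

Take point 1 at the surface (v₁ ≈ 0) and point 2 at the hole (at atmospheric pressure). Bernoulli: P₁ + ρg h = P_atm + ½ρv₂².
With P₁ − P_atm = 122000 Pa, v₂ = √(2gh + 2ΔP/ρ) = √(2·9.81·6.95 + 2·122000/805) = 21.0 m/s.

21.0 m/s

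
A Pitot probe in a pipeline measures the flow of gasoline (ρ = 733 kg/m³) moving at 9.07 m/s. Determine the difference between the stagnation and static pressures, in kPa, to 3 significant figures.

At the stagnation point the flow is brought to rest, so Bernoulli gives P_stag − P_static = ½ρv².
ΔP = ½·733·9.07² = 30200 Pa.

ΔP ≈ 30.2 kPa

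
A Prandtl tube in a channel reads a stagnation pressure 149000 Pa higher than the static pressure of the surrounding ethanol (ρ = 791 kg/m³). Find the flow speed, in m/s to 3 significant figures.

Bernoulli between the free stream and the stagnation point: ½ρv² = P_stag − P_static.
v = √(2ΔP/ρ) = √(2·149000/791) = 19.4 m/s.

19.4 m/s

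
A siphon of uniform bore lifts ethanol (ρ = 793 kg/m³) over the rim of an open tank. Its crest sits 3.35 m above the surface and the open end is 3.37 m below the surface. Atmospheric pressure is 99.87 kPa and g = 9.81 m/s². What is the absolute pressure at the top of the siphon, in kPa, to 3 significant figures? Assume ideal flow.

Bernoulli surface→outlet gives ½v² = g·h_out, so v = √(2·9.81·3.37) = 8.13 m/s.
The bore is uniform, so the speed at the crest is the same v. Bernoulli surface→crest: P_atm = P_top + ½ρv² + ρg·h_top.
P_top = 99870 − ½·793·8.13² − 793·9.81·3.35 = 47600 Pa.

P_top ≈ 47.6 kPa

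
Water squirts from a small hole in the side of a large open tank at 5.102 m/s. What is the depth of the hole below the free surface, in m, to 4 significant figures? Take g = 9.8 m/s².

For a small hole in a large open tank, ½v² = gh, giving h = v²/(2g).
h = 5.102²/(2·9.8) = 26.03/19.60 = 1.328 m.

h = 1.328 m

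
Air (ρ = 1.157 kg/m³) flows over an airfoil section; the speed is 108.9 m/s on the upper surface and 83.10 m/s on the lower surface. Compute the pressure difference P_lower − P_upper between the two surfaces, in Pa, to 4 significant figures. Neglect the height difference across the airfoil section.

ΔP ≈ 2866 Pa

With negligible Δh, P + ½ρv² is constant, so P_low − P_up = ½ρ(v_up² − v_low²).
ΔP = ½·1.157·(108.9² − 83.10²) = 2866 Pa.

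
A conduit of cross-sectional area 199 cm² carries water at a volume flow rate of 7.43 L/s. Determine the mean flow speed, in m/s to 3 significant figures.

Q = 7.43 L/s = 0.00743 m³/s.
v = Q/A = 0.00743 / 0.0199 = 0.373 m/s.

0.373 m/s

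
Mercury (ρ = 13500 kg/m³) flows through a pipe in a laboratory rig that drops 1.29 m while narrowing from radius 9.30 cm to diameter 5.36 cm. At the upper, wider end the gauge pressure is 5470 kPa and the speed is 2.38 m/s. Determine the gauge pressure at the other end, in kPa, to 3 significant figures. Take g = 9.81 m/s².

Continuity gives A₁v₁ = A₂v₂, so v₂ = (272 cm²)/(22.6 cm²) × 2.38 m/s = 28.7 m/s.
Applying Bernoulli between the two ends and solving for P₂: P₂ = P₁ + ½ρ(v₁² − v₂²) − ρgΔh.
P₂ = 5470000 + ½·13500·(2.38² − 28.7²) − 13500·9.81·(−1.29) = 5470000 + (-5510000) − (-171000) = 135000 Pa.

P₂ ≈ 135 kPa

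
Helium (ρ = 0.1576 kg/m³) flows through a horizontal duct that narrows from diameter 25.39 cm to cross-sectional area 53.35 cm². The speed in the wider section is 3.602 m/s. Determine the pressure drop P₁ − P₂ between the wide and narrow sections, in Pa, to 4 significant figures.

By continuity, v₂ = v₁·A₁/A₂ = 3.602·(506.3/53.35) = 34.18 m/s.
Bernoulli (h₁ = h₂): P₁ − P₂ = ½ρ(v₂² − v₁²).
P₁ − P₂ = ½·0.1576·(34.18² − 3.602²) = ½·0.1576·1156 = 91.06 Pa.

ΔP ≈ 91.06 Pa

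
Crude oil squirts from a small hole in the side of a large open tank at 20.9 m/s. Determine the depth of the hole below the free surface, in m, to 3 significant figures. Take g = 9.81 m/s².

Torricelli: v = √(2gh), so h = v²/(2g).
h = 20.9²/(2·9.81) = 437/19.62 = 22.3 m.

22.3 m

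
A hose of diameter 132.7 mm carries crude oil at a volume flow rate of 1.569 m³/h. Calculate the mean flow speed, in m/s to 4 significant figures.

v = 0.03151 m/s

Q = 1.569 m³/h = 0.0004358 m³/s.
v = Q/A = 0.0004358 / 0.01383 = 0.03151 m/s.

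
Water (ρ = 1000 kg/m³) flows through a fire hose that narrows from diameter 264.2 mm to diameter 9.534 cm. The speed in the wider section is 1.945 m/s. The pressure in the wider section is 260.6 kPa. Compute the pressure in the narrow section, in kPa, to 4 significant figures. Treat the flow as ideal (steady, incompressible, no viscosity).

150.9 kPa

Mass conservation (A₁v₁ = A₂v₂) gives v₂ = 1.945 × 548.2/71.39 = 14.94 m/s.
Bernoulli (h₁ = h₂): P₁ − P₂ = ½ρ(v₂² − v₁²).
P₂ = P₁ − ½ρ(v₂² − v₁²) = 260600 − ½·1000·(14.94² − 1.945²) = 260600 − 109700 = 150900 Pa.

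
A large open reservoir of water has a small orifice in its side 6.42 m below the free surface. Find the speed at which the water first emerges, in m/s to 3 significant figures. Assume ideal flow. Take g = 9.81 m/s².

11.2 m/s

Torricelli's result v = √(2gh) gives v = √(2·9.81·6.42) = 11.2 m/s.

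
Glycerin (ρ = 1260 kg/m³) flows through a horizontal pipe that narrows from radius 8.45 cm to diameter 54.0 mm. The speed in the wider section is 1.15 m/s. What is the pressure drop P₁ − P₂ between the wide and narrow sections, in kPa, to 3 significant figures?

79.1 kPa

Continuity gives A₁v₁ = A₂v₂, so v₂ = (224 cm²)/(22.9 cm²) × 1.15 m/s = 11.3 m/s.
Along the horizontal streamline, P + ½ρv² is constant.
P₁ − P₂ = ½·1260·(11.3² − 1.15²) = ½·1260·126 = 79100 Pa.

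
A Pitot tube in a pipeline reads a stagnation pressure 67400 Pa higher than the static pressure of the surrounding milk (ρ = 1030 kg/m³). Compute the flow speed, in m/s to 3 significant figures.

11.4 m/s

The dynamic pressure equals the rise in static pressure at the stagnation point: ΔP = ½ρv².
v = √(2ΔP/ρ) = √(2·67400/1030) = 11.4 m/s.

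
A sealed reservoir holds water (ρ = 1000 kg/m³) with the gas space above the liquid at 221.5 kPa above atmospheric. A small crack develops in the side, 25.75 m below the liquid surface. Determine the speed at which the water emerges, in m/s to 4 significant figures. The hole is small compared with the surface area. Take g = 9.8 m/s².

30.78 m/s

Take point 1 at the surface (v₁ ≈ 0) and point 2 at the hole (at atmospheric pressure). Bernoulli: P₁ + ρg h = P_atm + ½ρv₂².
With P₁ − P_atm = 221500 Pa, v₂ = √(2gh + 2ΔP/ρ) = √(2·9.8·25.75 + 2·221500/1000) = 30.78 m/s.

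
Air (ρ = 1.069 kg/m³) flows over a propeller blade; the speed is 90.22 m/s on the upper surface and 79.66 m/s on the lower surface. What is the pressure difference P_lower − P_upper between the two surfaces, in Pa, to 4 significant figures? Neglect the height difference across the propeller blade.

ΔP ≈ 958.9 Pa

Bernoulli (same height): P_lower − P_upper = ½ρ(v_upper² − v_lower²).
ΔP = ½·1.069·(90.22² − 79.66²) = 958.9 Pa.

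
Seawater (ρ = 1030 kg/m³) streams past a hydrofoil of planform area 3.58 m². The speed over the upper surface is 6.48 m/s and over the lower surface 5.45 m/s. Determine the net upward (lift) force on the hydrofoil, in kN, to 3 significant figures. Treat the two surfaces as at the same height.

F ≈ 22.7 kN

With equal heights on the two surfaces, Bernoulli gives P_lower − P_upper = ½ρ(v_upper² − v_lower²).
ΔP = ½·1030·(6.48² − 5.45²) = 6330 Pa.
Lift = ΔP · A = 6330 × 3.58 = 22700 N.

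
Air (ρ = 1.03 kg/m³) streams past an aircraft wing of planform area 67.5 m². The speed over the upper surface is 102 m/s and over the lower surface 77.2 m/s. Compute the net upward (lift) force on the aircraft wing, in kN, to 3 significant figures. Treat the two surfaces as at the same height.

154 kN

With equal heights on the two surfaces, Bernoulli gives P_lower − P_upper = ½ρ(v_upper² − v_lower²).
ΔP = ½·1.03·(102² − 77.2²) = 2290 Pa.
Lift = ΔP · A = 2290 × 67.5 = 154000 N.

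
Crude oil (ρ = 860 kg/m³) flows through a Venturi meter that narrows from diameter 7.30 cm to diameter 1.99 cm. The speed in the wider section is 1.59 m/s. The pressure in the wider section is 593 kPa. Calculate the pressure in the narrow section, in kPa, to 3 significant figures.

The volume flow rate is constant, so v₂ = (A₁/A₂)v₁ = (41.9/3.11)·1.59 = 21.4 m/s.
The pipe is horizontal, so Bernoulli reduces to P₁ + ½ρv₁² = P₂ + ½ρv₂².
P₂ = P₁ − ½ρ(v₂² − v₁²) = 593000 − ½·860·(21.4² − 1.59²) = 593000 − 196000 = 397000 Pa.

P₂ = 397 kPa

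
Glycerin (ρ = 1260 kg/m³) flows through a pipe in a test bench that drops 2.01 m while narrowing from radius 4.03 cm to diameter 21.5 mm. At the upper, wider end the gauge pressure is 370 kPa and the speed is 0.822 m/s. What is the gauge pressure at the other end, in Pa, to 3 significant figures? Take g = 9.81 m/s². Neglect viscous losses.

The volume flow rate is constant, so v₂ = (A₁/A₂)v₁ = (51.0/3.63)·0.822 = 11.6 m/s.
Energy conservation along the streamline gives P₂ = P₁ − ½ρ(v₂² − v₁²) − ρg(h₂ − h₁).
P₂ = 370000 + ½·1260·(0.822² − 11.6²) − 1260·9.81·(−2.01) = 370000 + (-83700) − (-24800) = 311000 Pa.

P₂ ≈ 311000 Pa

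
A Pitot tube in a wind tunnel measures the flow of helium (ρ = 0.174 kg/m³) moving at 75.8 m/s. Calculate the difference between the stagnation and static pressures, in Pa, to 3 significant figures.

Bernoulli between the free stream and the stagnation point: ½ρv² = P_stag − P_static.
ΔP = ½·0.174·75.8² = 500 Pa.

ΔP = 500 Pa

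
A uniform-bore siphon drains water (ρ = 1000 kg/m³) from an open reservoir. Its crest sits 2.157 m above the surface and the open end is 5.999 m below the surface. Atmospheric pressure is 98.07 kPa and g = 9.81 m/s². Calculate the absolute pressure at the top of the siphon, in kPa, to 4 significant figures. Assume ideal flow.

P_top = 18.06 kPa

From the surface to the outlet (both open to atmosphere, surface at rest): v = √(2g·h_out) = √(2·9.81·5.999) = 10.85 m/s.
Continuity keeps v the same throughout the tube; from surface to crest, P_atm + 0 = P_top + ½ρv² + ρg·h_top.
P_top = 98070 − ½·1000·10.85² − 1000·9.81·2.157 = 18060 Pa.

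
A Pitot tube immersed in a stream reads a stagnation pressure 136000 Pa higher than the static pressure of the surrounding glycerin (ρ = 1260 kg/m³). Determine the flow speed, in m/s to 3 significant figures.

The dynamic pressure equals the rise in static pressure at the stagnation point: ΔP = ½ρv².
v = √(2ΔP/ρ) = √(2·136000/1260) = 14.7 m/s.

14.7 m/s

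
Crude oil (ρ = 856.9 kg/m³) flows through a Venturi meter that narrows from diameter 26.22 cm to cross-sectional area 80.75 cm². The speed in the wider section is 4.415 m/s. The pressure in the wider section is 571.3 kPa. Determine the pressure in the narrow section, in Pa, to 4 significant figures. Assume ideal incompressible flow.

Mass conservation (A₁v₁ = A₂v₂) gives v₂ = 4.415 × 540.0/80.75 = 29.52 m/s.
Bernoulli (h₁ = h₂): P₁ − P₂ = ½ρ(v₂² − v₁²).
P₂ = P₁ − ½ρ(v₂² − v₁²) = 571300 − ½·856.9·(29.52² − 4.415²) = 571300 − 365100 = 206200 Pa.

P₂ ≈ 206200 Pa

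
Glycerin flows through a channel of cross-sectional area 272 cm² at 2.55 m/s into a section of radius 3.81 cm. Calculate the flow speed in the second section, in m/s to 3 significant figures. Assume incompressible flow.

Continuity gives A₁v₁ = A₂v₂, so v₂ = (272 cm²)/(45.6 cm²) × 2.55 m/s = 15.2 m/s.

v₂ = 15.2 m/s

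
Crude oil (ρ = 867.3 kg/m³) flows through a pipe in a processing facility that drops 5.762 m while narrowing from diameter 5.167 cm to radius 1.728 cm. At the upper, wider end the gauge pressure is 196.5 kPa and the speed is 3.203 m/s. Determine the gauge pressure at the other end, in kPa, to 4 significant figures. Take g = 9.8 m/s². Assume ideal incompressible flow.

P₂ ≈ 227.7 kPa

By continuity, v₂ = v₁·A₁/A₂ = 3.203·(20.97/9.381) = 7.160 m/s.
Bernoulli: P₁ + ½ρv₁² + ρg h₁ = P₂ + ½ρv₂² + ρg h₂, so P₂ = P₁ + ½ρ(v₁² − v₂²) − ρg(h₂ − h₁).
P₂ = 196500 + ½·867.3·(3.203² − 7.160²) − 867.3·9.8·(−5.762) = 196500 + (-17780) − (-48970) = 227700 Pa.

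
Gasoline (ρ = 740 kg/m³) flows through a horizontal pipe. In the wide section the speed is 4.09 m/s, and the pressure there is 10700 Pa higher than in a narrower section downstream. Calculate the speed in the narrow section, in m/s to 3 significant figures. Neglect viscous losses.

v₂ = 6.76 m/s

Horizontal Bernoulli: P₁ + ½ρv₁² = P₂ + ½ρv₂², so v₂² = v₁² + 2(P₁ − P₂)/ρ.
v₂ = √(4.09² + 2·10700/740) = √(16.7 + 28.9) = 6.76 m/s.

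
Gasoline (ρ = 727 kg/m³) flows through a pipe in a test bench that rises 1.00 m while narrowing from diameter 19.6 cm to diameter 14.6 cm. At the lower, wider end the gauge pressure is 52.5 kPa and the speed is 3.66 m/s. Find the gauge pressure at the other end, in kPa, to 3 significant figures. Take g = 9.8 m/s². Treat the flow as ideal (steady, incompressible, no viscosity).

The volume flow rate is constant, so v₂ = (A₁/A₂)v₁ = (302/167)·3.66 = 6.60 m/s.
Applying Bernoulli between the two ends and solving for P₂: P₂ = P₁ + ½ρ(v₁² − v₂²) − ρgΔh.
P₂ = 52500 + ½·727·(3.66² − 6.60²) − 727·9.8·(+1.00) = 52500 + (-10900) − (7120) = 34400 Pa.

34.4 kPa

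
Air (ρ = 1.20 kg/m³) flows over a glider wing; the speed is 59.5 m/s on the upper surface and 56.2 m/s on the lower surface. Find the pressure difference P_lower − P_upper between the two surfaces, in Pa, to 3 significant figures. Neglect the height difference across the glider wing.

ΔP ≈ 229 Pa

Bernoulli (same height): P_lower − P_upper = ½ρ(v_upper² − v_lower²).
ΔP = ½·1.20·(59.5² − 56.2²) = 229 Pa.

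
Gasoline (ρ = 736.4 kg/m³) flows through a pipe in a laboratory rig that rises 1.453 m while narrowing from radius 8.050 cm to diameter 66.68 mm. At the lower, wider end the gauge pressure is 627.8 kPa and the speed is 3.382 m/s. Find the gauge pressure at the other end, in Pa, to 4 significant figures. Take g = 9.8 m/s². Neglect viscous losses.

P₂ = 478400 Pa

Continuity gives A₁v₁ = A₂v₂, so v₂ = (203.6 cm²)/(34.92 cm²) × 3.382 m/s = 19.72 m/s.
Energy conservation along the streamline gives P₂ = P₁ − ½ρ(v₂² − v₁²) − ρg(h₂ − h₁).
P₂ = 627800 + ½·736.4·(3.382² − 19.72²) − 736.4·9.8·(+1.453) = 627800 + (-138900) − (10490) = 478400 Pa.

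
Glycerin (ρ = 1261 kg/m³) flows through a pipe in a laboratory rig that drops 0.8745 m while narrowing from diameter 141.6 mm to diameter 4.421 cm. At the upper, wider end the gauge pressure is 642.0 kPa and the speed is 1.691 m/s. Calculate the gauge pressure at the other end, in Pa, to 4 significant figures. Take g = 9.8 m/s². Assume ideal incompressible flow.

P₂ ≈ 464900 Pa

By continuity, v₂ = v₁·A₁/A₂ = 1.691·(157.5/15.35) = 17.35 m/s.
Energy conservation along the streamline gives P₂ = P₁ − ½ρ(v₂² − v₁²) − ρg(h₂ − h₁).
P₂ = 642000 + ½·1261·(1.691² − 17.35²) − 1261·9.8·(−0.8745) = 642000 + (-187900) − (-10810) = 464900 Pa.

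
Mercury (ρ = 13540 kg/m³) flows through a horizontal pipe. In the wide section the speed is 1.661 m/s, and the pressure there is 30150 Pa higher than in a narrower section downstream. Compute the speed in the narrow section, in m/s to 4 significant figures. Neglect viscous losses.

v₂ ≈ 2.686 m/s

Along the level pipe P + ½ρv² is conserved, hence v₂² = v₁² + 2(P₁ − P₂)/ρ.
v₂ = √(1.661² + 2·30150/13540) = √(2.759 + 4.453) = 2.686 m/s.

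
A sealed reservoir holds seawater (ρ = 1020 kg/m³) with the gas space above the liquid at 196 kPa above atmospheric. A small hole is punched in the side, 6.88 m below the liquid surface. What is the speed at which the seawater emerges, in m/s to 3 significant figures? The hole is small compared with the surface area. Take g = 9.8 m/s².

Take point 1 at the surface (v₁ ≈ 0) and point 2 at the hole (at atmospheric pressure). Bernoulli: P₁ + ρg h = P_atm + ½ρv₂².
With P₁ − P_atm = 196000 Pa, v₂ = √(2gh + 2ΔP/ρ) = √(2·9.8·6.88 + 2·196000/1020) = 22.8 m/s.

v ≈ 22.8 m/s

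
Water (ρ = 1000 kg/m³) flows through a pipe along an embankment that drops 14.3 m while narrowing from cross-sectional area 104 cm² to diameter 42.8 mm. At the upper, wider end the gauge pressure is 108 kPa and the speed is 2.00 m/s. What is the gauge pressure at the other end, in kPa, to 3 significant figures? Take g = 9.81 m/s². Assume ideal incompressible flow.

Continuity gives A₁v₁ = A₂v₂, so v₂ = (104 cm²)/(14.4 cm²) × 2.00 m/s = 14.5 m/s.
Applying Bernoulli between the two ends and solving for P₂: P₂ = P₁ + ½ρ(v₁² − v₂²) − ρgΔh.
P₂ = 108000 + ½·1000·(2.00² − 14.5²) − 1000·9.81·(−14.3) = 108000 + (-103000) − (-140000) = 146000 Pa.

P₂ ≈ 146 kPa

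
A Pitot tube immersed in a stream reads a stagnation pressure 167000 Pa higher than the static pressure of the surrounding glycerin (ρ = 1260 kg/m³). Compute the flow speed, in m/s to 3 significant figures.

16.3 m/s

The dynamic pressure equals the rise in static pressure at the stagnation point: ΔP = ½ρv².
v = √(2ΔP/ρ) = √(2·167000/1260) = 16.3 m/s.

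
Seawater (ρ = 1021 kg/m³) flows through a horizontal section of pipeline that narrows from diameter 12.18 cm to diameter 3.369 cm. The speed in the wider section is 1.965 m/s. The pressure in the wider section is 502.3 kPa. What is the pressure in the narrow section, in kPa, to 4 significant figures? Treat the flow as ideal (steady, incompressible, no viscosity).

P₂ = 167.5 kPa

Mass conservation (A₁v₁ = A₂v₂) gives v₂ = 1.965 × 116.5/8.914 = 25.68 m/s.
Along the horizontal streamline, P + ½ρv² is constant.
P₂ = P₁ − ½ρ(v₂² − v₁²) = 502300 − ½·1021·(25.68² − 1.965²) = 502300 − 334800 = 167500 Pa.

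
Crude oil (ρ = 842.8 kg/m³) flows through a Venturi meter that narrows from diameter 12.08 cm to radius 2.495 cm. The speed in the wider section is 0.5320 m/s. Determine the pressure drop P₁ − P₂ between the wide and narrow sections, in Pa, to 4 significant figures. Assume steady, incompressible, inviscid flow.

Continuity gives A₁v₁ = A₂v₂, so v₂ = (114.6 cm²)/(19.56 cm²) × 0.5320 m/s = 3.118 m/s.
With no height change, Bernoulli's equation is P₁ + ½ρv₁² = P₂ + ½ρv₂².
P₁ − P₂ = ½·842.8·(3.118² − 0.5320²) = ½·842.8·9.437 = 3977 Pa.

3977 Pa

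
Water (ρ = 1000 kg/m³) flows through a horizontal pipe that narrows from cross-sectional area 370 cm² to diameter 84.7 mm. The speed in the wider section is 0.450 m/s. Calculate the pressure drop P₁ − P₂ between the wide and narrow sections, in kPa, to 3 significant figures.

The volume flow rate is constant, so v₂ = (A₁/A₂)v₁ = (370/56.3)·0.450 = 2.96 m/s.
Bernoulli (h₁ = h₂): P₁ − P₂ = ½ρ(v₂² − v₁²).
P₁ − P₂ = ½·1000·(2.96² − 0.450²) = ½·1000·8.53 = 4260 Pa.

ΔP ≈ 4.26 kPa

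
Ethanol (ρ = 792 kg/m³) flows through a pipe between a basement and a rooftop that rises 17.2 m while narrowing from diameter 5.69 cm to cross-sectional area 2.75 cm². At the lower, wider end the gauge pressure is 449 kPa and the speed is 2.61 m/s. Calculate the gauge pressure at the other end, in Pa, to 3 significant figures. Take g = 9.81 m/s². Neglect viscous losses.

The volume flow rate is constant, so v₂ = (A₁/A₂)v₁ = (25.4/2.75)·2.61 = 24.1 m/s.
Applying Bernoulli between the two ends and solving for P₂: P₂ = P₁ + ½ρ(v₁² − v₂²) − ρgΔh.
P₂ = 449000 + ½·792·(2.61² − 24.1²) − 792·9.81·(+17.2) = 449000 + (-228000) − (134000) = 87400 Pa.

P₂ = 87400 Pa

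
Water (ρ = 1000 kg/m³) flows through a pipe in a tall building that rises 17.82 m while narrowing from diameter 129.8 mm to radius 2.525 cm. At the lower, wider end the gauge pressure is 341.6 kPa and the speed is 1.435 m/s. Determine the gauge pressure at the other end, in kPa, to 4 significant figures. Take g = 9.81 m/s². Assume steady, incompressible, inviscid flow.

Mass conservation (A₁v₁ = A₂v₂) gives v₂ = 1.435 × 132.3/20.03 = 9.480 m/s.
Applying Bernoulli between the two ends and solving for P₂: P₂ = P₁ + ½ρ(v₁² − v₂²) − ρgΔh.
P₂ = 341600 + ½·1000·(1.435² − 9.480²) − 1000·9.81·(+17.82) = 341600 + (-43910) − (174800) = 122900 Pa.

P₂ = 122.9 kPa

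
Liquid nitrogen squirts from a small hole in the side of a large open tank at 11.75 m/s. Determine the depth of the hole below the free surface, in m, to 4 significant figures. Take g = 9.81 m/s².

For a small hole in a large open tank, ½v² = gh, giving h = v²/(2g).
h = 11.75²/(2·9.81) = 138.1/19.62 = 7.037 m.

7.037 m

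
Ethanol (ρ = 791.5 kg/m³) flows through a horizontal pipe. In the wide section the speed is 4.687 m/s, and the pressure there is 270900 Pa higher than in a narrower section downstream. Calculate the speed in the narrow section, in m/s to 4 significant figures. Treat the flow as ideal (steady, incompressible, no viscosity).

Horizontal Bernoulli: P₁ + ½ρv₁² = P₂ + ½ρv₂², so v₂² = v₁² + 2(P₁ − P₂)/ρ.
v₂ = √(4.687² + 2·270900/791.5) = √(21.97 + 684.5) = 26.58 m/s.

v₂ ≈ 26.58 m/s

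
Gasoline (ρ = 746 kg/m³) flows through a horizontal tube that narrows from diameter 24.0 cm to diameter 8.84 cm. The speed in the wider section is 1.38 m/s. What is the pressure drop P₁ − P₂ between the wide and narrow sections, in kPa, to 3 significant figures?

By continuity, v₂ = v₁·A₁/A₂ = 1.38·(452/61.4) = 10.2 m/s.
With no height change, Bernoulli's equation is P₁ + ½ρv₁² = P₂ + ½ρv₂².
P₁ − P₂ = ½·746·(10.2² − 1.38²) = ½·746·102 = 37900 Pa.

ΔP ≈ 37.9 kPa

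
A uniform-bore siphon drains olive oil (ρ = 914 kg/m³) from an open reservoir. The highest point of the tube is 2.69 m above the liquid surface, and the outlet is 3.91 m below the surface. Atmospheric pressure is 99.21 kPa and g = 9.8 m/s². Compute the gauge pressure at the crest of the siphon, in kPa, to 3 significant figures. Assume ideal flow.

Bernoulli surface→outlet gives ½v² = g·h_out, so v = √(2·9.8·3.91) = 8.75 m/s.
Continuity keeps v the same throughout the tube; from surface to crest, P_atm + 0 = P_top + ½ρv² + ρg·h_top.
P_top = 99210 − ½·914·8.75² − 914·9.8·2.69 = 40100 Pa. So P_gauge = P_top − P_atm = -59100 Pa.

-59.1 kPa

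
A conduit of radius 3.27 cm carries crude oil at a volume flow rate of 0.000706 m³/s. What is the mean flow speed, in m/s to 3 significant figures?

0.210 m/s

Q = 0.000706 m³/s = 0.000706 m³/s.
v = Q/A = 0.000706 / 0.00336 = 0.210 m/s.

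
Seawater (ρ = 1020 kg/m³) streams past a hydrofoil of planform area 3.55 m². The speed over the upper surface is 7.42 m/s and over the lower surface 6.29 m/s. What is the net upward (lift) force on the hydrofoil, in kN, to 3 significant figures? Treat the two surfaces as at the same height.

F ≈ 28.0 kN

The faster flow above has the lower pressure; Bernoulli (same height) gives ΔP = ½ρ(v_up² − v_low²).
ΔP = ½·1020·(7.42² − 6.29²) = 7900 Pa.
Lift = ΔP · A = 7900 × 3.55 = 28000 N.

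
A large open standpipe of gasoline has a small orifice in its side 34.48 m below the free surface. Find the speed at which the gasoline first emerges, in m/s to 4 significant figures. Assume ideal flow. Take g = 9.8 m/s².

Bernoulli from surface to hole (P equal, v_surface ≈ 0): v = √(2gh) = √(2×9.8×34.48) = 26.00 m/s.

v = 26.00 m/s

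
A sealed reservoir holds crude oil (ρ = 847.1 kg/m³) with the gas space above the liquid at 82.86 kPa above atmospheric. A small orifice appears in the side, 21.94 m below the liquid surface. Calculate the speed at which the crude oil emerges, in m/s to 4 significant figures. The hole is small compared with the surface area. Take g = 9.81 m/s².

Take point 1 at the surface (v₁ ≈ 0) and point 2 at the hole (at atmospheric pressure). Bernoulli: P₁ + ρg h = P_atm + ½ρv₂².
With P₁ − P_atm = 82860 Pa, v₂ = √(2gh + 2ΔP/ρ) = √(2·9.81·21.94 + 2·82860/847.1) = 25.02 m/s.

v ≈ 25.02 m/s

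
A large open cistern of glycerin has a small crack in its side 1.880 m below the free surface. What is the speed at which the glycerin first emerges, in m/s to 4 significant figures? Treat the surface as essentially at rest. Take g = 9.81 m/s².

With the surface at rest and both surface and jet at atmospheric pressure, Bernoulli gives ρg h = ½ρv², so v = √(2gh) = √(2·9.81·1.880) = 6.073 m/s.

6.073 m/s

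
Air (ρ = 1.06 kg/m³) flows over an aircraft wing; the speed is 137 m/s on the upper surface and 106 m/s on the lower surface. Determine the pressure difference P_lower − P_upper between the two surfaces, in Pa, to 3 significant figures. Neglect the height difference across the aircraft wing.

The pressure is lower where the speed is higher: ΔP = ½ρ(v_up² − v_low²).
ΔP = ½·1.06·(137² − 106²) = 3990 Pa.

ΔP = 3990 Pa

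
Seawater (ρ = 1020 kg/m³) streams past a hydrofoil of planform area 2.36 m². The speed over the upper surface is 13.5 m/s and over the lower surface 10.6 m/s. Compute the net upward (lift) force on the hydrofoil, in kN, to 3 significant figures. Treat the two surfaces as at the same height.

F = 84.1 kN

The faster flow above has the lower pressure; Bernoulli (same height) gives ΔP = ½ρ(v_up² − v_low²).
ΔP = ½·1020·(13.5² − 10.6²) = 35600 Pa.
Lift = ΔP · A = 35600 × 2.36 = 84100 N.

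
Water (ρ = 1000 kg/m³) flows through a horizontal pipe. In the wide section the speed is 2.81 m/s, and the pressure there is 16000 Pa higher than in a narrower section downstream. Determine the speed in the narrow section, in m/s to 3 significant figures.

6.32 m/s

Horizontal Bernoulli: P₁ + ½ρv₁² = P₂ + ½ρv₂², so v₂² = v₁² + 2(P₁ − P₂)/ρ.
v₂ = √(2.81² + 2·16000/1000) = √(7.90 + 32.0) = 6.32 m/s.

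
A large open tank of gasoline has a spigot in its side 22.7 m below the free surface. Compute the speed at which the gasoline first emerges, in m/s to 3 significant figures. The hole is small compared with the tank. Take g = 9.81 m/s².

v ≈ 21.1 m/s

Bernoulli from surface to hole (P equal, v_surface ≈ 0): v = √(2gh) = √(2×9.81×22.7) = 21.1 m/s.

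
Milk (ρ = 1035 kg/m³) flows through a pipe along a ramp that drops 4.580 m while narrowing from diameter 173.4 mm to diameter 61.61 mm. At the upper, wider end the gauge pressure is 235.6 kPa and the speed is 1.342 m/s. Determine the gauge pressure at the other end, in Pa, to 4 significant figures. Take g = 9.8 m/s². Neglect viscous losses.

P₂ ≈ 224500 Pa

Mass conservation (A₁v₁ = A₂v₂) gives v₂ = 1.342 × 236.2/29.81 = 10.63 m/s.
Bernoulli: P₁ + ½ρv₁² + ρg h₁ = P₂ + ½ρv₂² + ρg h₂, so P₂ = P₁ + ½ρ(v₁² − v₂²) − ρg(h₂ − h₁).
P₂ = 235600 + ½·1035·(1.342² − 10.63²) − 1035·9.8·(−4.580) = 235600 + (-57550) − (-46450) = 224500 Pa.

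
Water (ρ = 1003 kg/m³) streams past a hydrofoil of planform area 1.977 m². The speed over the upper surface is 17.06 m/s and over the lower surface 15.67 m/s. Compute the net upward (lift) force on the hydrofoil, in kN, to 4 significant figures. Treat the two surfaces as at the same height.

F ≈ 45.11 kN

The faster flow above has the lower pressure; Bernoulli (same height) gives ΔP = ½ρ(v_up² − v_low²).
ΔP = ½·1003·(17.06² − 15.67²) = 22820 Pa.
Lift = ΔP · A = 22820 × 1.977 = 45110 N.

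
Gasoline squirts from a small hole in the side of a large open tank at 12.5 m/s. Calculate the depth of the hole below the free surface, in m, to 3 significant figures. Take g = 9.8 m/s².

h ≈ 7.97 m

Inverting v = √(2gh) gives h = v² / 2g.
h = 12.5²/(2·9.8) = 156/19.60 = 7.97 m.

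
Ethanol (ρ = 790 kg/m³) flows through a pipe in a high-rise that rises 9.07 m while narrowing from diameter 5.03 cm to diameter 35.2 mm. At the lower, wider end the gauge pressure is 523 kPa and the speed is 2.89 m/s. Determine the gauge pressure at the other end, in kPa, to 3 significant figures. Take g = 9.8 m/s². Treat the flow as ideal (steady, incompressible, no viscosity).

Continuity gives A₁v₁ = A₂v₂, so v₂ = (19.9 cm²)/(9.73 cm²) × 2.89 m/s = 5.90 m/s.
Energy conservation along the streamline gives P₂ = P₁ − ½ρ(v₂² − v₁²) − ρg(h₂ − h₁).
P₂ = 523000 + ½·790·(2.89² − 5.90²) − 790·9.8·(+9.07) = 523000 + (-10500) − (70200) = 442000 Pa.

P₂ = 442 kPa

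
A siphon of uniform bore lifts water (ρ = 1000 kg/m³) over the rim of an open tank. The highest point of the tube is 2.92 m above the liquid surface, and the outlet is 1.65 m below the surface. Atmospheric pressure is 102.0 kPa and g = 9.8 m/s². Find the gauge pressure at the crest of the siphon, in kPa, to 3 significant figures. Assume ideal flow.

P_gauge = -44.8 kPa

From the surface to the outlet (both open to atmosphere, surface at rest): v = √(2g·h_out) = √(2·9.8·1.65) = 5.69 m/s.
Continuity keeps v the same throughout the tube; from surface to crest, P_atm + 0 = P_top + ½ρv² + ρg·h_top.
P_top = 102000 − ½·1000·5.69² − 1000·9.8·2.92 = 57200 Pa. So P_gauge = P_top − P_atm = -44800 Pa.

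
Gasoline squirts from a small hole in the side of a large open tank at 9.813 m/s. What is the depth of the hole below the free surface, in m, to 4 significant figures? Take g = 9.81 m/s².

Inverting v = √(2gh) gives h = v² / 2g.
h = 9.813²/(2·9.81) = 96.29/19.62 = 4.908 m.

h ≈ 4.908 m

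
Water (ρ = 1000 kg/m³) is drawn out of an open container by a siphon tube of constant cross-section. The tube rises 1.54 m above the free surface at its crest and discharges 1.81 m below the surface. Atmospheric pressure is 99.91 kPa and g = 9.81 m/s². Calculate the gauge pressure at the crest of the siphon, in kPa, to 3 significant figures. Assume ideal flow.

The outlet speed comes from Torricelli: v = √(2g·1.81) = 5.96 m/s.
With constant cross-section the crest speed equals v; applying Bernoulli from the surface up to the crest, P_top = P_atm − ½ρv² − ρg·h_top.
P_top = 99910 − ½·1000·5.96² − 1000·9.81·1.54 = 67000 Pa. So P_gauge = P_top − P_atm = -32900 Pa.

P_gauge ≈ -32.9 kPa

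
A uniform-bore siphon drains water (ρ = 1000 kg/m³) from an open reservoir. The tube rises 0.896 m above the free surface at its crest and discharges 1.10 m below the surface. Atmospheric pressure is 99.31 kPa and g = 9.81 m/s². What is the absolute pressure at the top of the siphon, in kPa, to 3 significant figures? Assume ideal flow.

P_top = 79.7 kPa

From the surface to the outlet (both open to atmosphere, surface at rest): v = √(2g·h_out) = √(2·9.81·1.10) = 4.65 m/s.
Continuity keeps v the same throughout the tube; from surface to crest, P_atm + 0 = P_top + ½ρv² + ρg·h_top.
P_top = 99310 − ½·1000·4.65² − 1000·9.81·0.896 = 79700 Pa.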